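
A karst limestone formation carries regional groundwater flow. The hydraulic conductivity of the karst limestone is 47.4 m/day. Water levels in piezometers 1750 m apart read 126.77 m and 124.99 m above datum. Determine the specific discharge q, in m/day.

Hydraulic gradient i = (126.77 − 124.99) / 1750 = 1.78 / 1750 = 0.001017.
Specific discharge q = K · i = 47.40 × 0.001017 = 0.04821 m/day.

0.0482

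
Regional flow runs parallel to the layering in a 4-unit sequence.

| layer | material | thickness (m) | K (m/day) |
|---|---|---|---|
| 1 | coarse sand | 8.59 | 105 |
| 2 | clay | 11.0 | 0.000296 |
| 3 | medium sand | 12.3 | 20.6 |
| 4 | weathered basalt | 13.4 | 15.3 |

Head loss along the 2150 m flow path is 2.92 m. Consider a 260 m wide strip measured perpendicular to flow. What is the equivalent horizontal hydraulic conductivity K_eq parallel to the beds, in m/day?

Flow is parallel to layering, so each bed carries its own Darcy discharge and the transmissivities add.
Σ(K_i·b_i) = 105×8.59 + 0.000296×11.0 + 20.6×12.3 + 15.3×13.4 = 1360 m²/day.
Total thickness b = 45.29 m, so K_eq = Σ(K_i·b_i)/b = 30.04 m/day.

30.0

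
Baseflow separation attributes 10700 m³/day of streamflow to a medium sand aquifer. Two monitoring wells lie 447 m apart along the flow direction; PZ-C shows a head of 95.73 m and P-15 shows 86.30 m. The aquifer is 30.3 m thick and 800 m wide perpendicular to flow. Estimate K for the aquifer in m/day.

20.9

Cross-sectional area A = 800 × 30.3 = 24240 m².
Hydraulic gradient i = (95.73 − 86.30) / 447 = 9.43 / 447 = 0.02110.
From Q = K·A·i, K = Q / (A·i) = 10700 / (24240 × 0.02110) = 20.92 m/day.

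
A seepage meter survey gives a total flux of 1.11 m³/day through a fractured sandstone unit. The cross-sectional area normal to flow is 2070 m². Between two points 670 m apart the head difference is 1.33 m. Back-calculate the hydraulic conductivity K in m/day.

Hydraulic gradient i = Δh / L = 1.33 / 670 = 0.001985.
From Q = K·A·i, K = Q / (A·i) = 1.11 / (2070 × 0.001985) = 0.2701 m/day.

0.270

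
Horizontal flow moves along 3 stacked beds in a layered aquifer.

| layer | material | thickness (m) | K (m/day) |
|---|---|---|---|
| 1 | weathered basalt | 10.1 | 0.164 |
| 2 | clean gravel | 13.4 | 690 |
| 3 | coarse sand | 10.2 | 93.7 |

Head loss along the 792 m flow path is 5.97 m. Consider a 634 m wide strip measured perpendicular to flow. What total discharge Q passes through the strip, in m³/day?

48800

Flow is parallel to layering, so each bed carries its own Darcy discharge and the transmissivities add.
Σ(K_i·b_i) = 0.164×10.1 + 690×13.4 + 93.7×10.2 = 10203 m²/day.
Hydraulic gradient i = Δh / L = 5.97 / 792 = 0.007538.
Q = Σ(K_i·b_i) · W · i = 10203 × 634 × 0.007538 = 48762 m³/day.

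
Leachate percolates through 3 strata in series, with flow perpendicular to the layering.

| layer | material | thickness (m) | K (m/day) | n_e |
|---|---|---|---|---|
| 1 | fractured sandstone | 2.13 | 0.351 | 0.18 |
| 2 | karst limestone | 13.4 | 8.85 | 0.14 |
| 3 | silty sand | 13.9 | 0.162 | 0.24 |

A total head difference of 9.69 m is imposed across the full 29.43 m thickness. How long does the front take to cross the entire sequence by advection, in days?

53.9

With flow normal to the layers, continuity requires the same specific discharge q through every layer.
Σ(b_i/K_i) = 2.13/0.351 + 13.4/8.85 + 13.9/0.162 = 93.38 d.
q = Δh / Σ(b_i/K_i) = 9.69 / 93.38 = 0.1038 m/day.
In each layer the seepage velocity is v_i = q/n_i, so the layer transit time is t_i = b_i·n_i / q:
  layer 1 (fractured sandstone): t_1 = 2.13 × 0.18 / 0.1038 = 3.695 d
  layer 2 (karst limestone): t_2 = 13.4 × 0.14 / 0.1038 = 18.08 d
  layer 3 (silty sand): t_3 = 13.9 × 0.24 / 0.1038 = 32.15 d
Total t = Σ t_i = 53.92 days.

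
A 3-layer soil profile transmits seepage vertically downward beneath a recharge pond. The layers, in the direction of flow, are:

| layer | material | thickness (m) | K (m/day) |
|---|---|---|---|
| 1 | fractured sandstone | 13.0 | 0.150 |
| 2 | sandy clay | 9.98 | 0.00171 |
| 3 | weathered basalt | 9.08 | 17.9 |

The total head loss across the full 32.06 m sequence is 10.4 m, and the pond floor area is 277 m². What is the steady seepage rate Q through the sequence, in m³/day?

0.486

Flow is perpendicular to layering, so the layers act in series and the equivalent K is the thickness-weighted harmonic mean.
Total thickness L = 13.0 + 9.98 + 9.08 = 32.06 m.
Σ(b_i/K_i) = 13.0/0.150 + 9.98/0.00171 + 9.08/17.9 = 5923 d.
K_eq = L / Σ(b_i/K_i) = 32.06 / 5923 = 0.005412 m/day.
Q = K_eq · A · (Δh/L) = 0.005412 × 277 × (10.4/32.06) = 0.4863 m³/day.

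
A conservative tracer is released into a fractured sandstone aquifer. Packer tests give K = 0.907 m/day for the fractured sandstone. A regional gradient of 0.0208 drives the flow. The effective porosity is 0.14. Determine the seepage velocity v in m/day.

Hydraulic gradient i = 0.0208.
Darcy flux q = K · i = 0.9070 × 0.02080 = 0.01887 m/day.
Seepage velocity v = q / n_e = 0.01887 / 0.14 = 0.1348 m/day.

0.135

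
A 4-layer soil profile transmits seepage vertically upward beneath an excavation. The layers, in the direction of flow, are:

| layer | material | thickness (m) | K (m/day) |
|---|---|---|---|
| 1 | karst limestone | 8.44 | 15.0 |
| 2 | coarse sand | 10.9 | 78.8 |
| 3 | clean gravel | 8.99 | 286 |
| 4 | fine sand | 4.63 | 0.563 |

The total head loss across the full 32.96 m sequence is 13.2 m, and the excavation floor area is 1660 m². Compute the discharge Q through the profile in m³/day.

Flow is perpendicular to layering, so the layers act in series and the equivalent K is the thickness-weighted harmonic mean.
Total thickness L = 8.44 + 10.9 + 8.99 + 4.63 = 32.96 m.
Σ(b_i/K_i) = 8.44/15.0 + 10.9/78.8 + 8.99/286 + 4.63/0.563 = 8.956 d.
K_eq = L / Σ(b_i/K_i) = 32.96 / 8.956 = 3.680 m/day.
Q = K_eq · A · (Δh/L) = 3.680 × 1660 × (13.2/32.96) = 2447 m³/day.

2450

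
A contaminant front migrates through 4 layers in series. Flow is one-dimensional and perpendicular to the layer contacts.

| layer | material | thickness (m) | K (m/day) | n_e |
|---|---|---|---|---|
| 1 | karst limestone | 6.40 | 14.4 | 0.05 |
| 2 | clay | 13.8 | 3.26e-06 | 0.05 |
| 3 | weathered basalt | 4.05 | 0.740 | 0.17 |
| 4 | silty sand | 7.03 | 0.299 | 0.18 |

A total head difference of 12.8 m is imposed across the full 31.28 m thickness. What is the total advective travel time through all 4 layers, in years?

2680

With flow normal to the layers, continuity requires the same specific discharge q through every layer.
Σ(b_i/K_i) = 6.40/14.4 + 13.8/3.26e-06 + 4.05/0.740 + 7.03/0.299 = 4.233e+06 d.
q = Δh / Σ(b_i/K_i) = 12.8 / 4.233e+06 = 3.024e-06 m/day.
In each layer the seepage velocity is v_i = q/n_i, so the layer transit time is t_i = b_i·n_i / q:
  layer 1 (karst limestone): t_1 = 6.40 × 0.05 / 3.024e-06 = 1.058e+05 d
  layer 2 (clay): t_2 = 13.8 × 0.05 / 3.024e-06 = 2.282e+05 d
  layer 3 (weathered basalt): t_3 = 4.05 × 0.17 / 3.024e-06 = 2.277e+05 d
  layer 4 (silty sand): t_4 = 7.03 × 0.18 / 3.024e-06 = 4.185e+05 d
Total t = Σ t_i = 9.802e+05 days = 2684 years.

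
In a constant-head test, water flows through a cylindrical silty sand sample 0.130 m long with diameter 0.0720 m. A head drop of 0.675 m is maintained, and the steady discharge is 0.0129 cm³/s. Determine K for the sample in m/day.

0.0527

Cross-sectional area A = π·(d/2)² = π × (0.0720/2)² = 0.004072 m².
Convert discharge: 0.0129 cm³/s = 1.290e-08 m³/s.
Darcy's law rearranged: K = Q·L / (A·Δh) = 1.290e-08 × 0.130 / (0.004072 × 0.675) = 6.102e-07 m/s = 0.05272 m/day.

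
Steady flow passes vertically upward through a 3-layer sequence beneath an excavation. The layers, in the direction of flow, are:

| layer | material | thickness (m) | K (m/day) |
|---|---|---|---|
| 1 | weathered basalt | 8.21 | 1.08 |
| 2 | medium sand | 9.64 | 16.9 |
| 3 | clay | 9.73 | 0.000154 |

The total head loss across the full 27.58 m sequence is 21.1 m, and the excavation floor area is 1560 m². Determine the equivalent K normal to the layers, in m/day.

0.000436

Flow is perpendicular to layering, so the layers act in series and the equivalent K is the thickness-weighted harmonic mean.
Total thickness L = 8.21 + 9.64 + 9.73 = 27.58 m.
Σ(b_i/K_i) = 8.21/1.08 + 9.64/16.9 + 9.73/0.000154 = 63190 d.
K_eq = L / Σ(b_i/K_i) = 27.58 / 63190 = 0.0004365 m/day.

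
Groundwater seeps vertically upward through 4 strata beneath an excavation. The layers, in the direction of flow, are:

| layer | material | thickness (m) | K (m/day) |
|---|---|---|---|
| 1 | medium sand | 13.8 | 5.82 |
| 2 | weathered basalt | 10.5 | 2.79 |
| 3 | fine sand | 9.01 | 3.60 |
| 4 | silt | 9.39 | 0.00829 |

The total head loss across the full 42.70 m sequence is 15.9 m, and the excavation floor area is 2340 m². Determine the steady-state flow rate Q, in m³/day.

32.6

Flow is perpendicular to layering, so the layers act in series and the equivalent K is the thickness-weighted harmonic mean.
Total thickness L = 13.8 + 10.5 + 9.01 + 9.39 = 42.70 m.
Σ(b_i/K_i) = 13.8/5.82 + 10.5/2.79 + 9.01/3.60 + 9.39/0.00829 = 1141 d.
K_eq = L / Σ(b_i/K_i) = 42.70 / 1141 = 0.03741 m/day.
Q = K_eq · A · (Δh/L) = 0.03741 × 2340 × (15.9/42.70) = 32.60 m³/day.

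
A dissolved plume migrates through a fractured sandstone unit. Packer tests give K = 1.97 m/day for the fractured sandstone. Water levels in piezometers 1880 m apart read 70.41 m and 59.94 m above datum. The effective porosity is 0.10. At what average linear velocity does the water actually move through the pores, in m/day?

Hydraulic gradient i = (70.41 − 59.94) / 1880 = 10.47 / 1880 = 0.005569.
Darcy flux q = K · i = 1.970 × 0.005569 = 0.01097 m/day.
Seepage velocity v = q / n_e = 0.01097 / 0.10 = 0.1097 m/day.

0.110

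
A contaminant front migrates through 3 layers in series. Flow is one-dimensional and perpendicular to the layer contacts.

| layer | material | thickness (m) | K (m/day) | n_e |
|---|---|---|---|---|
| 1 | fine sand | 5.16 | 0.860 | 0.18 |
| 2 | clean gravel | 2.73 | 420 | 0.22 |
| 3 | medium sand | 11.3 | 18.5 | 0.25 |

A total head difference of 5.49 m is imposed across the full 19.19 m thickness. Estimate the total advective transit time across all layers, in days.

5.25

With flow normal to the layers, continuity requires the same specific discharge q through every layer.
Σ(b_i/K_i) = 5.16/0.860 + 2.73/420 + 11.3/18.5 = 6.617 d.
q = Δh / Σ(b_i/K_i) = 5.49 / 6.617 = 0.8296 m/day.
In each layer the seepage velocity is v_i = q/n_i, so the layer transit time is t_i = b_i·n_i / q:
  layer 1 (fine sand): t_1 = 5.16 × 0.18 / 0.8296 = 1.120 d
  layer 2 (clean gravel): t_2 = 2.73 × 0.22 / 0.8296 = 0.7239 d
  layer 3 (medium sand): t_3 = 11.3 × 0.25 / 0.8296 = 3.405 d
Total t = Σ t_i = 5.249 days.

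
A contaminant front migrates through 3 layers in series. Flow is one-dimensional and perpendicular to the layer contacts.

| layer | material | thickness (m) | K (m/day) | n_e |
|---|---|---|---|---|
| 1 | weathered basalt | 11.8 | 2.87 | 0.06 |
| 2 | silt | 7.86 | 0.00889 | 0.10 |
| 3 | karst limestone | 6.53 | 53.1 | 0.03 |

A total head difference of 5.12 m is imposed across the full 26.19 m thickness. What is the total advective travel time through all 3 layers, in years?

0.803

With flow normal to the layers, continuity requires the same specific discharge q through every layer.
Σ(b_i/K_i) = 11.8/2.87 + 7.86/0.00889 + 6.53/53.1 = 888.4 d.
q = Δh / Σ(b_i/K_i) = 5.12 / 888.4 = 0.005763 m/day.
In each layer the seepage velocity is v_i = q/n_i, so the layer transit time is t_i = b_i·n_i / q:
  layer 1 (weathered basalt): t_1 = 11.8 × 0.06 / 0.005763 = 122.8 d
  layer 2 (silt): t_2 = 7.86 × 0.10 / 0.005763 = 136.4 d
  layer 3 (karst limestone): t_3 = 6.53 × 0.03 / 0.005763 = 33.99 d
Total t = Σ t_i = 293.2 days = 0.8028 years.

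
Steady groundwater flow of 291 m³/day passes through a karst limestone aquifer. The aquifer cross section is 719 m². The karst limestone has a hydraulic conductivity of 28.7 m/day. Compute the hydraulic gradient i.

From Q = K·A·i, i = Q / (K·A) = 291 / (28.70 × 719.0) = 0.01410.

0.0141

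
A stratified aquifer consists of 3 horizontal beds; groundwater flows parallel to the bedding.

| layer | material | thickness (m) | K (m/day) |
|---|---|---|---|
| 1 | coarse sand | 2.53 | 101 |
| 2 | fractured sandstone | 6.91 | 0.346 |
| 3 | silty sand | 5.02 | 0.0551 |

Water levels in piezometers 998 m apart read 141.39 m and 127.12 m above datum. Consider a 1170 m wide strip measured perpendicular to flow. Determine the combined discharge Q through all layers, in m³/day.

Flow is parallel to layering, so each bed carries its own Darcy discharge and the transmissivities add.
Σ(K_i·b_i) = 101×2.53 + 0.346×6.91 + 0.0551×5.02 = 258.2 m²/day.
Hydraulic gradient i = (141.39 − 127.12) / 998 = 14.27 / 998 = 0.01430.
Q = Σ(K_i·b_i) · W · i = 258.2 × 1170 × 0.01430 = 4319 m³/day.

4320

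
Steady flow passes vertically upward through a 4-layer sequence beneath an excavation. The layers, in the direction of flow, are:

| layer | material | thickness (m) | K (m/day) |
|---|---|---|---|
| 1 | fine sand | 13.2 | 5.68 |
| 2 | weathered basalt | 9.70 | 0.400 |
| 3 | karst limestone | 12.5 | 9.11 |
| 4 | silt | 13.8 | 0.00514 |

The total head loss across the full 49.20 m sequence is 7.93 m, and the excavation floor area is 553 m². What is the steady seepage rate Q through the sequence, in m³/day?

Flow is perpendicular to layering, so the layers act in series and the equivalent K is the thickness-weighted harmonic mean.
Total thickness L = 13.2 + 9.70 + 12.5 + 13.8 = 49.20 m.
Σ(b_i/K_i) = 13.2/5.68 + 9.70/0.400 + 12.5/9.11 + 13.8/0.00514 = 2713 d.
K_eq = L / Σ(b_i/K_i) = 49.20 / 2713 = 0.01814 m/day.
Q = K_eq · A · (Δh/L) = 0.01814 × 553 × (7.93/49.20) = 1.617 m³/day.

1.62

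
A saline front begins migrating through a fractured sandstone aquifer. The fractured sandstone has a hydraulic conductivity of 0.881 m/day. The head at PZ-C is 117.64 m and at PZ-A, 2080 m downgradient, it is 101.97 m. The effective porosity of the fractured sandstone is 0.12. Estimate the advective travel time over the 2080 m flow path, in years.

103

Hydraulic gradient i = (117.64 − 101.97) / 2080 = 15.67 / 2080 = 0.007534.
Darcy flux q = K · i = 0.8810 × 0.007534 = 0.006637 m/day.
Seepage velocity v = q / n_e = 0.006637 / 0.12 = 0.05531 m/day.
Travel time t = L / v = 2080 / 0.05531 = 37607 days = 103.0 years.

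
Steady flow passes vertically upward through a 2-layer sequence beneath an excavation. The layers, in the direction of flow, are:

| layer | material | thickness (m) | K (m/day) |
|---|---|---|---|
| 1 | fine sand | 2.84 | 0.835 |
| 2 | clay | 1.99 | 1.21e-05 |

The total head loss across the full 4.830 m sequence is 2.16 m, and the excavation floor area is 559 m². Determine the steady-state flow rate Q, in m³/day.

Flow is perpendicular to layering, so the layers act in series and the equivalent K is the thickness-weighted harmonic mean.
Total thickness L = 2.84 + 1.99 = 4.830 m.
Σ(b_i/K_i) = 2.84/0.835 + 1.99/1.21e-05 = 1.645e+05 d.
K_eq = L / Σ(b_i/K_i) = 4.830 / 1.645e+05 = 2.937e-05 m/day.
Q = K_eq · A · (Δh/L) = 2.937e-05 × 559 × (2.16/4.830) = 0.007342 m³/day.

0.00734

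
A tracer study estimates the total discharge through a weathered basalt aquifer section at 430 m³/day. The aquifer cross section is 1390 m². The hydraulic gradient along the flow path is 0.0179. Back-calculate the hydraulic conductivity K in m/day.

Hydraulic gradient i = 0.0179.
From Q = K·A·i, K = Q / (A·i) = 430 / (1390 × 0.01790) = 17.28 m/day.

17.3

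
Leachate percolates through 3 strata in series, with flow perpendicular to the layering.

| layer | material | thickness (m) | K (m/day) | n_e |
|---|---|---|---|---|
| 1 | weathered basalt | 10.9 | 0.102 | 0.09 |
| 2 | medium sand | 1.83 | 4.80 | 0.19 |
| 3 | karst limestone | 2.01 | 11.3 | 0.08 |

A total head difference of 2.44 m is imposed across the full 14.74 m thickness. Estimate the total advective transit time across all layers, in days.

65.6

With flow normal to the layers, continuity requires the same specific discharge q through every layer.
Σ(b_i/K_i) = 10.9/0.102 + 1.83/4.80 + 2.01/11.3 = 107.4 d.
q = Δh / Σ(b_i/K_i) = 2.44 / 107.4 = 0.02271 m/day.
In each layer the seepage velocity is v_i = q/n_i, so the layer transit time is t_i = b_i·n_i / q:
  layer 1 (weathered basalt): t_1 = 10.9 × 0.09 / 0.02271 = 43.19 d
  layer 2 (medium sand): t_2 = 1.83 × 0.19 / 0.02271 = 15.31 d
  layer 3 (karst limestone): t_3 = 2.01 × 0.08 / 0.02271 = 7.079 d
Total t = Σ t_i = 65.58 days.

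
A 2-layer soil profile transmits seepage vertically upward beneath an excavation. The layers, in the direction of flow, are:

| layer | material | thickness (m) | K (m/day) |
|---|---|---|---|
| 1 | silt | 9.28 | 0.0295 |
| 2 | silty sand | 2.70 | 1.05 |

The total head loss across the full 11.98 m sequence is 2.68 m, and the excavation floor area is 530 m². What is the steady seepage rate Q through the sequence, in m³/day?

Flow is perpendicular to layering, so the layers act in series and the equivalent K is the thickness-weighted harmonic mean.
Total thickness L = 9.28 + 2.70 = 11.98 m.
Σ(b_i/K_i) = 9.28/0.0295 + 2.70/1.05 = 317.1 d.
K_eq = L / Σ(b_i/K_i) = 11.98 / 317.1 = 0.03777 m/day.
Q = K_eq · A · (Δh/L) = 0.03777 × 530 × (2.68/11.98) = 4.479 m³/day.

4.48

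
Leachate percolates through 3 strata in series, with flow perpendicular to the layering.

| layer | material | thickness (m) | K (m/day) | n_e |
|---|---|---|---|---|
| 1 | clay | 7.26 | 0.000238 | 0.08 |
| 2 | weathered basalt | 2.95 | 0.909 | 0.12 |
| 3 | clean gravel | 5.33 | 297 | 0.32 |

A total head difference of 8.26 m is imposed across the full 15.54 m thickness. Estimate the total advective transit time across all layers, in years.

26.7

With flow normal to the layers, continuity requires the same specific discharge q through every layer.
Σ(b_i/K_i) = 7.26/0.000238 + 2.95/0.909 + 5.33/297 = 30507 d.
q = Δh / Σ(b_i/K_i) = 8.26 / 30507 = 0.0002708 m/day.
In each layer the seepage velocity is v_i = q/n_i, so the layer transit time is t_i = b_i·n_i / q:
  layer 1 (clay): t_1 = 7.26 × 0.08 / 0.0002708 = 2145 d
  layer 2 (weathered basalt): t_2 = 2.95 × 0.12 / 0.0002708 = 1307 d
  layer 3 (clean gravel): t_3 = 5.33 × 0.32 / 0.0002708 = 6299 d
Total t = Σ t_i = 9752 days = 26.70 years.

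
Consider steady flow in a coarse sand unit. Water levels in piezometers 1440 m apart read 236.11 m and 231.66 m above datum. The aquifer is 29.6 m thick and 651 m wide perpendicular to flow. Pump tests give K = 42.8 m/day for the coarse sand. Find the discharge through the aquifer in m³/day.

Cross-sectional area A = 651 × 29.6 = 19270 m².
Hydraulic gradient i = (236.11 − 231.66) / 1440 = 4.45 / 1440 = 0.003090.
Darcy's law: Q = K · A · i = 42.80 × 19270 × 0.003090 = 2549 m³/day.

2550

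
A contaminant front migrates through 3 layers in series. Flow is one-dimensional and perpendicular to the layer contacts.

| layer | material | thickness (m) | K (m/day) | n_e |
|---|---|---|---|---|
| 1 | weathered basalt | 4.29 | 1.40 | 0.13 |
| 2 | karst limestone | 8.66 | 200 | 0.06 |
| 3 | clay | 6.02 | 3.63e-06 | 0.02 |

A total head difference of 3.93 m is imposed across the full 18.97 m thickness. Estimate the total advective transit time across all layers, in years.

1380

With flow normal to the layers, continuity requires the same specific discharge q through every layer.
Σ(b_i/K_i) = 4.29/1.40 + 8.66/200 + 6.02/3.63e-06 = 1.658e+06 d.
q = Δh / Σ(b_i/K_i) = 3.93 / 1.658e+06 = 2.370e-06 m/day.
In each layer the seepage velocity is v_i = q/n_i, so the layer transit time is t_i = b_i·n_i / q:
  layer 1 (weathered basalt): t_1 = 4.29 × 0.13 / 2.370e-06 = 2.353e+05 d
  layer 2 (karst limestone): t_2 = 8.66 × 0.06 / 2.370e-06 = 2.193e+05 d
  layer 3 (clay): t_3 = 6.02 × 0.02 / 2.370e-06 = 50807 d
Total t = Σ t_i = 5.054e+05 days = 1384 years.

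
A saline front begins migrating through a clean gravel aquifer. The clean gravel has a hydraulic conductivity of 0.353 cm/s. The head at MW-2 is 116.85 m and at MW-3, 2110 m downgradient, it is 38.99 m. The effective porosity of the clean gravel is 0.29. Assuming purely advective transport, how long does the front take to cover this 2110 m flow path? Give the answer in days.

Convert K: 0.353 cm/s × 864 = 305.0 m/day.
Hydraulic gradient i = (116.85 − 38.99) / 2110 = 77.86 / 2110 = 0.03690.
Darcy flux q = K · i = 305.0 × 0.03690 = 11.25 m/day.
Seepage velocity v = q / n_e = 11.25 / 0.29 = 38.81 m/day.
Travel time t = L / v = 2110 / 38.81 = 54.37 days.

54.4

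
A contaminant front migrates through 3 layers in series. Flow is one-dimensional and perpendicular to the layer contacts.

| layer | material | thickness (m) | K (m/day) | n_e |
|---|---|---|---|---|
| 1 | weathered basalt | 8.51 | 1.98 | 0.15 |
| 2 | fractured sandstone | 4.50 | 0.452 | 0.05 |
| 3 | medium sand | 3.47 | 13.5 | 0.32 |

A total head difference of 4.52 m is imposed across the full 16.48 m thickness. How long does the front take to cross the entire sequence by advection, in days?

8.39

With flow normal to the layers, continuity requires the same specific discharge q through every layer.
Σ(b_i/K_i) = 8.51/1.98 + 4.50/0.452 + 3.47/13.5 = 14.51 d.
q = Δh / Σ(b_i/K_i) = 4.52 / 14.51 = 0.3115 m/day.
In each layer the seepage velocity is v_i = q/n_i, so the layer transit time is t_i = b_i·n_i / q:
  layer 1 (weathered basalt): t_1 = 8.51 × 0.15 / 0.3115 = 4.098 d
  layer 2 (fractured sandstone): t_2 = 4.50 × 0.05 / 0.3115 = 0.7223 d
  layer 3 (medium sand): t_3 = 3.47 × 0.32 / 0.3115 = 3.565 d
Total t = Σ t_i = 8.385 days.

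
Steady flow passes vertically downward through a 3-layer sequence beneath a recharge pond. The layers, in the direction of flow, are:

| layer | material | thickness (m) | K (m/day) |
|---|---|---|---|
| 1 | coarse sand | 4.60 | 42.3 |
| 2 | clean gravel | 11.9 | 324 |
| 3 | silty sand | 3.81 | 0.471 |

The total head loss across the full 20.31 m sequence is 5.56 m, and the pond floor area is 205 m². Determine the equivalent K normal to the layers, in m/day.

Flow is perpendicular to layering, so the layers act in series and the equivalent K is the thickness-weighted harmonic mean.
Total thickness L = 4.60 + 11.9 + 3.81 = 20.31 m.
Σ(b_i/K_i) = 4.60/42.3 + 11.9/324 + 3.81/0.471 = 8.235 d.
K_eq = L / Σ(b_i/K_i) = 20.31 / 8.235 = 2.466 m/day.

2.47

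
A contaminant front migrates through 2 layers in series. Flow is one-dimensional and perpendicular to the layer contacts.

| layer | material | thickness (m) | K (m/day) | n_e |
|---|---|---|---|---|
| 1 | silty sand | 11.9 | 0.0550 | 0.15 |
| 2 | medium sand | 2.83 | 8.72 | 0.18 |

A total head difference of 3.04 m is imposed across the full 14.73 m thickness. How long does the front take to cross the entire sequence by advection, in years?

0.448

With flow normal to the layers, continuity requires the same specific discharge q through every layer.
Σ(b_i/K_i) = 11.9/0.0550 + 2.83/8.72 = 216.7 d.
q = Δh / Σ(b_i/K_i) = 3.04 / 216.7 = 0.01403 m/day.
In each layer the seepage velocity is v_i = q/n_i, so the layer transit time is t_i = b_i·n_i / q:
  layer 1 (silty sand): t_1 = 11.9 × 0.15 / 0.01403 = 127.2 d
  layer 2 (medium sand): t_2 = 2.83 × 0.18 / 0.01403 = 36.31 d
Total t = Σ t_i = 163.5 days = 0.4478 years.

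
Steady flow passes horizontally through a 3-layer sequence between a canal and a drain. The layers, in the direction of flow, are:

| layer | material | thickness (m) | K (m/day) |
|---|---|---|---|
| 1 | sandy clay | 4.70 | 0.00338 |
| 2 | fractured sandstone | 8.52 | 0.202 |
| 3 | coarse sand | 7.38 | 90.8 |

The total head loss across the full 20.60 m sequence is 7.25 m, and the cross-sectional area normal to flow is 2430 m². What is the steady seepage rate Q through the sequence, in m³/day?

12.3

Flow is perpendicular to layering, so the layers act in series and the equivalent K is the thickness-weighted harmonic mean.
Total thickness L = 4.70 + 8.52 + 7.38 = 20.60 m.
Σ(b_i/K_i) = 4.70/0.00338 + 8.52/0.202 + 7.38/90.8 = 1433 d.
K_eq = L / Σ(b_i/K_i) = 20.60 / 1433 = 0.01438 m/day.
Q = K_eq · A · (Δh/L) = 0.01438 × 2430 × (7.25/20.60) = 12.30 m³/day.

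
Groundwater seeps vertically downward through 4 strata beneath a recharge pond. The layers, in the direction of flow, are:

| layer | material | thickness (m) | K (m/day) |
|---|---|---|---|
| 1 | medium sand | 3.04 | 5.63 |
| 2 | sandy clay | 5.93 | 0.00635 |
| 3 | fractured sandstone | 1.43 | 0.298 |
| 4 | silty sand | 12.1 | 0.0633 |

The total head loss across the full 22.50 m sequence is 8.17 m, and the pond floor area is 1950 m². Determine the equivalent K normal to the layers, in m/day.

Flow is perpendicular to layering, so the layers act in series and the equivalent K is the thickness-weighted harmonic mean.
Total thickness L = 3.04 + 5.93 + 1.43 + 12.1 = 22.50 m.
Σ(b_i/K_i) = 3.04/5.63 + 5.93/0.00635 + 1.43/0.298 + 12.1/0.0633 = 1130 d.
K_eq = L / Σ(b_i/K_i) = 22.50 / 1130 = 0.01991 m/day.

0.0199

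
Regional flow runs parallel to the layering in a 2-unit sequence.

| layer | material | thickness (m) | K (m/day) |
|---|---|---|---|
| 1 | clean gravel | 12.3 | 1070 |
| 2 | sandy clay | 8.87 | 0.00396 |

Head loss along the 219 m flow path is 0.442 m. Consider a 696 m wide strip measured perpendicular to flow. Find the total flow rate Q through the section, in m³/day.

18500

Flow is parallel to layering, so each bed carries its own Darcy discharge and the transmissivities add.
Σ(K_i·b_i) = 1070×12.3 + 0.00396×8.87 = 13161 m²/day.
Hydraulic gradient i = Δh / L = 0.442 / 219 = 0.002018.
Q = Σ(K_i·b_i) · W · i = 13161 × 696 × 0.002018 = 18487 m³/day.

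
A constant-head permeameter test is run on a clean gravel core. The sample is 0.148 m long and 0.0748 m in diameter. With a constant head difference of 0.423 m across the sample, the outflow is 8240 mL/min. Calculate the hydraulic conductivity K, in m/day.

Cross-sectional area A = π·(d/2)² = π × (0.0748/2)² = 0.004394 m².
Convert discharge: 8240 mL/min = 0.0001373 m³/s.
Darcy's law rearranged: K = Q·L / (A·Δh) = 0.0001373 × 0.148 / (0.004394 × 0.423) = 0.01093 m/s = 944.8 m/day.

945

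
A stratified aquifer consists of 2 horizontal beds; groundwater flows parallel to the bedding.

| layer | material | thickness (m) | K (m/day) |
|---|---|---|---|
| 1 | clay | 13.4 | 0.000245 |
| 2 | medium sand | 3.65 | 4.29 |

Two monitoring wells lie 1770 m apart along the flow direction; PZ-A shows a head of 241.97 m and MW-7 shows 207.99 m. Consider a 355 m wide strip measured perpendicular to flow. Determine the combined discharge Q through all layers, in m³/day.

107

Flow is parallel to layering, so each bed carries its own Darcy discharge and the transmissivities add.
Σ(K_i·b_i) = 0.000245×13.4 + 4.29×3.65 = 15.66 m²/day.
Hydraulic gradient i = (241.97 − 207.99) / 1770 = 33.98 / 1770 = 0.01920.
Q = Σ(K_i·b_i) · W · i = 15.66 × 355 × 0.01920 = 106.7 m³/day.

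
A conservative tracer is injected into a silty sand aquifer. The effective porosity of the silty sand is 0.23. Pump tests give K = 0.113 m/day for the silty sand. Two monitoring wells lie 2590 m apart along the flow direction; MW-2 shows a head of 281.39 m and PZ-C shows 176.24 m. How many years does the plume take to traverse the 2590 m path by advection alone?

Hydraulic gradient i = (281.39 − 176.24) / 2590 = 105.15 / 2590 = 0.04060.
Darcy flux q = K · i = 0.1130 × 0.04060 = 0.004588 m/day.
Seepage velocity v = q / n_e = 0.004588 / 0.23 = 0.01995 m/day.
Travel time t = L / v = 2590 / 0.01995 = 1.298e+05 days = 355.5 years.

356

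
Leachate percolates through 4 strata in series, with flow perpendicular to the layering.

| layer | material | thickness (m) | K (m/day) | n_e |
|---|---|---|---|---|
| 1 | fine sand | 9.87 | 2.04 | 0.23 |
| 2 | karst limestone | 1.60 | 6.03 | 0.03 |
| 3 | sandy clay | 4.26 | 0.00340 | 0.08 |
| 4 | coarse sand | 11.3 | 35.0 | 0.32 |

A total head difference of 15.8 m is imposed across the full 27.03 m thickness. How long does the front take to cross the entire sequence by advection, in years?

1.37

With flow normal to the layers, continuity requires the same specific discharge q through every layer.
Σ(b_i/K_i) = 9.87/2.04 + 1.60/6.03 + 4.26/0.00340 + 11.3/35.0 = 1258 d.
q = Δh / Σ(b_i/K_i) = 15.8 / 1258 = 0.01256 m/day.
In each layer the seepage velocity is v_i = q/n_i, so the layer transit time is t_i = b_i·n_i / q:
  layer 1 (fine sand): t_1 = 9.87 × 0.23 / 0.01256 = 180.8 d
  layer 2 (karst limestone): t_2 = 1.60 × 0.03 / 0.01256 = 3.823 d
  layer 3 (sandy clay): t_3 = 4.26 × 0.08 / 0.01256 = 27.14 d
  layer 4 (coarse sand): t_4 = 11.3 × 0.32 / 0.01256 = 288.0 d
Total t = Σ t_i = 499.8 days = 1.368 years.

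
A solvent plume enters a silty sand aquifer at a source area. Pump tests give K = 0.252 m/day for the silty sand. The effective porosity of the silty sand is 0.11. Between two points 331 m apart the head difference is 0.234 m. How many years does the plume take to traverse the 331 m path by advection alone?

Hydraulic gradient i = Δh / L = 0.234 / 331 = 0.0007069.
Darcy flux q = K · i = 0.2520 × 0.0007069 = 0.0001782 m/day.
Seepage velocity v = q / n_e = 0.0001782 / 0.11 = 0.001620 m/day.
Travel time t = L / v = 331 / 0.001620 = 2.044e+05 days = 559.6 years.

560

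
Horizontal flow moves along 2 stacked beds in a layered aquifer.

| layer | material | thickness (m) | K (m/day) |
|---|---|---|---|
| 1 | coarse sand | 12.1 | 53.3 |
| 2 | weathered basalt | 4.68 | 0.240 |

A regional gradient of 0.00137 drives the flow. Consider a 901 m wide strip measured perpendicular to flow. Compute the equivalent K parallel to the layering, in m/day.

38.5

Flow is parallel to layering, so each bed carries its own Darcy discharge and the transmissivities add.
Σ(K_i·b_i) = 53.3×12.1 + 0.240×4.68 = 646.1 m²/day.
Total thickness b = 16.78 m, so K_eq = Σ(K_i·b_i)/b = 38.50 m/day.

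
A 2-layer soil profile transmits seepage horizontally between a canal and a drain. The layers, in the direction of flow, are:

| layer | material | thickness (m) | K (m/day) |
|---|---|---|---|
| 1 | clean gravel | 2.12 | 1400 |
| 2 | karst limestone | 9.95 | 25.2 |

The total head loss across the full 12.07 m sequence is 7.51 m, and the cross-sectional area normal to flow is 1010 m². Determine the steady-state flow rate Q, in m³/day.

19100

Flow is perpendicular to layering, so the layers act in series and the equivalent K is the thickness-weighted harmonic mean.
Total thickness L = 2.12 + 9.95 = 12.07 m.
Σ(b_i/K_i) = 2.12/1400 + 9.95/25.2 = 0.3964 d.
K_eq = L / Σ(b_i/K_i) = 12.07 / 0.3964 = 30.45 m/day.
Q = K_eq · A · (Δh/L) = 30.45 × 1010 × (7.51/12.07) = 19137 m³/day.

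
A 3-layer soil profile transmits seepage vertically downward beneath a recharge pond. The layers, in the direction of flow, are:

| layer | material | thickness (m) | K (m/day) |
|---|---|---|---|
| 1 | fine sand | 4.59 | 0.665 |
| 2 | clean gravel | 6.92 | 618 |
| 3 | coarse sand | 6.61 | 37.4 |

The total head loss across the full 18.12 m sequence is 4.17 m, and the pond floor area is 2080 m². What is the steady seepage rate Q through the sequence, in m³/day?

1220

Flow is perpendicular to layering, so the layers act in series and the equivalent K is the thickness-weighted harmonic mean.
Total thickness L = 4.59 + 6.92 + 6.61 = 18.12 m.
Σ(b_i/K_i) = 4.59/0.665 + 6.92/618 + 6.61/37.4 = 7.090 d.
K_eq = L / Σ(b_i/K_i) = 18.12 / 7.090 = 2.556 m/day.
Q = K_eq · A · (Δh/L) = 2.556 × 2080 × (4.17/18.12) = 1223 m³/day.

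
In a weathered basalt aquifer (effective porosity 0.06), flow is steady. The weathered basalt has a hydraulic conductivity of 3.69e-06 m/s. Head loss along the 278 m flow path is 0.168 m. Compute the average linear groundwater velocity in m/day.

Convert K: 3.69e-06 m/s × 86400 = 0.3188 m/day.
Hydraulic gradient i = Δh / L = 0.168 / 278 = 0.0006043.
Darcy flux q = K · i = 0.3188 × 0.0006043 = 0.0001927 m/day.
Seepage velocity v = q / n_e = 0.0001927 / 0.06 = 0.003211 m/day.

0.00321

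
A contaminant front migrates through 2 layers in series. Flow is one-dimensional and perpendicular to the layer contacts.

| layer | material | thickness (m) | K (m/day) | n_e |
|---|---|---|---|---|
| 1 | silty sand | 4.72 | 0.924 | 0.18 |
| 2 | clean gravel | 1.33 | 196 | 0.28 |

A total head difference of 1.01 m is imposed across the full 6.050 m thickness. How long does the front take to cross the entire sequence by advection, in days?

With flow normal to the layers, continuity requires the same specific discharge q through every layer.
Σ(b_i/K_i) = 4.72/0.924 + 1.33/196 = 5.115 d.
q = Δh / Σ(b_i/K_i) = 1.01 / 5.115 = 0.1975 m/day.
In each layer the seepage velocity is v_i = q/n_i, so the layer transit time is t_i = b_i·n_i / q:
  layer 1 (silty sand): t_1 = 4.72 × 0.18 / 0.1975 = 4.303 d
  layer 2 (clean gravel): t_2 = 1.33 × 0.28 / 0.1975 = 1.886 d
Total t = Σ t_i = 6.189 days.

6.19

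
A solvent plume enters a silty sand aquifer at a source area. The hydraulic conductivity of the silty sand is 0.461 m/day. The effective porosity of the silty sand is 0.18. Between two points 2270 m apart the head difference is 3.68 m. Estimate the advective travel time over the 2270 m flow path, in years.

1500

Hydraulic gradient i = Δh / L = 3.68 / 2270 = 0.001621.
Darcy flux q = K · i = 0.4610 × 0.001621 = 0.0007473 m/day.
Seepage velocity v = q / n_e = 0.0007473 / 0.18 = 0.004152 m/day.
Travel time t = L / v = 2270 / 0.004152 = 5.467e+05 days = 1497 years.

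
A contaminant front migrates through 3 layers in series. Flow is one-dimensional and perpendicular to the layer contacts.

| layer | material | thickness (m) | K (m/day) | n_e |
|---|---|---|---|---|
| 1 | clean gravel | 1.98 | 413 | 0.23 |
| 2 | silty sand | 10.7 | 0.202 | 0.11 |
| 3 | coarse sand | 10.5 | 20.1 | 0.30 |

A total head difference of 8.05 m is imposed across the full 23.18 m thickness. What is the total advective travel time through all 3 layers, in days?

31.8

With flow normal to the layers, continuity requires the same specific discharge q through every layer.
Σ(b_i/K_i) = 1.98/413 + 10.7/0.202 + 10.5/20.1 = 53.50 d.
q = Δh / Σ(b_i/K_i) = 8.05 / 53.50 = 0.1505 m/day.
In each layer the seepage velocity is v_i = q/n_i, so the layer transit time is t_i = b_i·n_i / q:
  layer 1 (clean gravel): t_1 = 1.98 × 0.23 / 0.1505 = 3.026 d
  layer 2 (silty sand): t_2 = 10.7 × 0.11 / 0.1505 = 7.822 d
  layer 3 (coarse sand): t_3 = 10.5 × 0.30 / 0.1505 = 20.93 d
Total t = Σ t_i = 31.78 days.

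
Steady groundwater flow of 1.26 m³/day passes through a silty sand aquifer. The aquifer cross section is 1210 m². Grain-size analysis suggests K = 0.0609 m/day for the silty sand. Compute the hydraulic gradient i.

From Q = K·A·i, i = Q / (K·A) = 1.26 / (0.06090 × 1210) = 0.01710.

0.0171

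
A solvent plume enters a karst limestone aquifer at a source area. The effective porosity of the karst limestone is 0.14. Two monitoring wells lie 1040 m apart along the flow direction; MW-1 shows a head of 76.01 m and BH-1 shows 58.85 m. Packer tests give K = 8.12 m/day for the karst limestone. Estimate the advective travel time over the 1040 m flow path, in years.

Hydraulic gradient i = (76.01 − 58.85) / 1040 = 17.16 / 1040 = 0.01650.
Darcy flux q = K · i = 8.120 × 0.01650 = 0.1340 m/day.
Seepage velocity v = q / n_e = 0.1340 / 0.14 = 0.9570 m/day.
Travel time t = L / v = 1040 / 0.9570 = 1087 days = 2.975 years.

2.98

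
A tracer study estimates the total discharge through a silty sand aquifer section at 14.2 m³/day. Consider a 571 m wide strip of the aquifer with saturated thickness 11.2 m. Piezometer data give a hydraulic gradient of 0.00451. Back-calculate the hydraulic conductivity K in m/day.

0.492

Cross-sectional area A = 571 × 11.2 = 6395 m².
Hydraulic gradient i = 0.00451.
From Q = K·A·i, K = Q / (A·i) = 14.2 / (6395 × 0.004510) = 0.4923 m/day.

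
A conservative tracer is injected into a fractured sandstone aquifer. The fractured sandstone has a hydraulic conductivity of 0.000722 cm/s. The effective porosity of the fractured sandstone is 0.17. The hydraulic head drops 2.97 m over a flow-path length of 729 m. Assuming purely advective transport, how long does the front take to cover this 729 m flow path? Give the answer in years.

134

Convert K: 0.000722 cm/s × 864 = 0.6238 m/day.
Hydraulic gradient i = Δh / L = 2.97 / 729 = 0.004074.
Darcy flux q = K · i = 0.6238 × 0.004074 = 0.002541 m/day.
Seepage velocity v = q / n_e = 0.002541 / 0.17 = 0.01495 m/day.
Travel time t = L / v = 729 / 0.01495 = 48764 days = 133.5 years.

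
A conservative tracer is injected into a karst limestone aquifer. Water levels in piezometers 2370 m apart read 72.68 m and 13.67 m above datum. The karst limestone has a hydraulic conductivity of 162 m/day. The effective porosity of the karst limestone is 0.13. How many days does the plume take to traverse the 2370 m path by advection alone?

76.4

Hydraulic gradient i = (72.68 − 13.67) / 2370 = 59.01 / 2370 = 0.02490.
Darcy flux q = K · i = 162.0 × 0.02490 = 4.034 m/day.
Seepage velocity v = q / n_e = 4.034 / 0.13 = 31.03 m/day.
Travel time t = L / v = 2370 / 31.03 = 76.38 days.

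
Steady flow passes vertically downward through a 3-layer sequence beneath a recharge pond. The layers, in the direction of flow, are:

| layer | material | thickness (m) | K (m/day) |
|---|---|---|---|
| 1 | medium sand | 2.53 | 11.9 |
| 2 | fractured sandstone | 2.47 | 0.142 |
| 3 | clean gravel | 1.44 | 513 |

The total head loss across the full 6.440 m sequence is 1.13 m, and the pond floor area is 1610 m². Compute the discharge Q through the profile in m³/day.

103

Flow is perpendicular to layering, so the layers act in series and the equivalent K is the thickness-weighted harmonic mean.
Total thickness L = 2.53 + 2.47 + 1.44 = 6.440 m.
Σ(b_i/K_i) = 2.53/11.9 + 2.47/0.142 + 1.44/513 = 17.61 d.
K_eq = L / Σ(b_i/K_i) = 6.440 / 17.61 = 0.3657 m/day.
Q = K_eq · A · (Δh/L) = 0.3657 × 1610 × (1.13/6.440) = 103.3 m³/day.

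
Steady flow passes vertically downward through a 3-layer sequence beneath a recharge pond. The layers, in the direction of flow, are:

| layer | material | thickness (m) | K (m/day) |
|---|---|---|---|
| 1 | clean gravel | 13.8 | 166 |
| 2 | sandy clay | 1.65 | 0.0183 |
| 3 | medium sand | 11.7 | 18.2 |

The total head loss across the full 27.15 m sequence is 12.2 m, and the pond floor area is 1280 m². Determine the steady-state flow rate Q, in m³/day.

172

Flow is perpendicular to layering, so the layers act in series and the equivalent K is the thickness-weighted harmonic mean.
Total thickness L = 13.8 + 1.65 + 11.7 = 27.15 m.
Σ(b_i/K_i) = 13.8/166 + 1.65/0.0183 + 11.7/18.2 = 90.89 d.
K_eq = L / Σ(b_i/K_i) = 27.15 / 90.89 = 0.2987 m/day.
Q = K_eq · A · (Δh/L) = 0.2987 × 1280 × (12.2/27.15) = 171.8 m³/day.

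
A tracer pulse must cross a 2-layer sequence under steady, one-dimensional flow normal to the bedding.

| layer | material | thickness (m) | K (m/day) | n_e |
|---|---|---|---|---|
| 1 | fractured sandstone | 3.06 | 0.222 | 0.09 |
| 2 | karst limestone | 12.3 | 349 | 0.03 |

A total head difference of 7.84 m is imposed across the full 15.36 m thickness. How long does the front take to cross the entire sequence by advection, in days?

With flow normal to the layers, continuity requires the same specific discharge q through every layer.
Σ(b_i/K_i) = 3.06/0.222 + 12.3/349 = 13.82 d.
q = Δh / Σ(b_i/K_i) = 7.84 / 13.82 = 0.5673 m/day.
In each layer the seepage velocity is v_i = q/n_i, so the layer transit time is t_i = b_i·n_i / q:
  layer 1 (fractured sandstone): t_1 = 3.06 × 0.09 / 0.5673 = 0.4854 d
  layer 2 (karst limestone): t_2 = 12.3 × 0.03 / 0.5673 = 0.6504 d
Total t = Σ t_i = 1.136 days.

1.14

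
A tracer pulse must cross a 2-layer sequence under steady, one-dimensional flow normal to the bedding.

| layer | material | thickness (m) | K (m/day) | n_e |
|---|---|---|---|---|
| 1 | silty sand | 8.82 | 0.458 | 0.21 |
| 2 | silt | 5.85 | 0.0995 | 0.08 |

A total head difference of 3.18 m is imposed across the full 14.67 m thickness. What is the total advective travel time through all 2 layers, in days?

With flow normal to the layers, continuity requires the same specific discharge q through every layer.
Σ(b_i/K_i) = 8.82/0.458 + 5.85/0.0995 = 78.05 d.
q = Δh / Σ(b_i/K_i) = 3.18 / 78.05 = 0.04074 m/day.
In each layer the seepage velocity is v_i = q/n_i, so the layer transit time is t_i = b_i·n_i / q:
  layer 1 (silty sand): t_1 = 8.82 × 0.21 / 0.04074 = 45.46 d
  layer 2 (silt): t_2 = 5.85 × 0.08 / 0.04074 = 11.49 d
Total t = Σ t_i = 56.95 days.

56.9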